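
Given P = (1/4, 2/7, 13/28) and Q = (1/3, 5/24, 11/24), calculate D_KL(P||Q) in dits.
0.0106 dits

KL divergence: D_KL(P||Q) = Σ p(x) log(p(x)/q(x))

Computing term by term:
  x=0: 1/4 × log_10[(1/4)/(1/3)] = 1/4 × -0.1249 = -0.0312
  x=1: 2/7 × log_10[(2/7)/(5/24)] = 2/7 × 0.1372 = 0.0392
  x=2: 13/28 × log_10[(13/28)/(11/24)] = 13/28 × 0.0056 = 0.0026

D_KL(P||Q) = 0.0106 dits

Note: KL divergence is always non-negative and equals 0 iff P = Q.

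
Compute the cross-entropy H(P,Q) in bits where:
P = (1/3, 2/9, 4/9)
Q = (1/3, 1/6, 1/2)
1.5472 bits

Cross-entropy: H(P,Q) = -Σ p(x) log q(x)

Alternatively: H(P,Q) = H(P) + D_KL(P||Q)
H(P) = 1.5305 bits
D_KL(P||Q) = 0.0167 bits

H(P,Q) = 1.5305 + 0.0167 = 1.5472 bits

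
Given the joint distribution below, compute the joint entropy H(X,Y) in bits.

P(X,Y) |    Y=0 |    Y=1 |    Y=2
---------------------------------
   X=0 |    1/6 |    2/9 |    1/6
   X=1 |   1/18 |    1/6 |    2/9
2.4886 bits

Joint entropy is H(X,Y) = -Σ_{x,y} p(x,y) log p(x,y).

Summing over all non-zero entries:
H(X,Y) = -[1/6·log_2(1/6) + 2/9·log_2(2/9) + 1/6·log_2(1/6) + 1/18·log_2(1/18) + 1/6·log_2(1/6) + 2/9·log_2(2/9)]
H(X,Y) = 2.4886 bits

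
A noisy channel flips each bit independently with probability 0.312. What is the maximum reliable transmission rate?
0.1045 bits

For a binary symmetric channel (BSC) with error probability p:
Capacity C = 1 - H(p) bits per symbol

where H(p) = -p log₂(p) - (1-p) log₂(1-p) is the binary entropy function.

H(0.312) = 0.8955 bits
C = 1 - 0.8955 = 0.1045 bits per symbol

This means we can reliably transmit up to 0.1045 bits of information per channel use.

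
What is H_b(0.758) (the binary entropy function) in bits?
0.7984 bits

The binary entropy function is:
H(p) = -p log(p) - (1-p) log(1-p)

H(0.758) = -0.758 × log_2(0.758) - 0.242 × log_2(0.242)
H(0.758) = 0.7984 bits

Note: Binary entropy is maximized at p=0.5 (H=1 bit) and minimized at p=0 or p=1 (H=0).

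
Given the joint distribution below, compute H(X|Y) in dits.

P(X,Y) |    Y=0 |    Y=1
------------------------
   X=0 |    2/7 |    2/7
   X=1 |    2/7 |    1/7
0.2905 dits

Using the chain rule: H(X|Y) = H(X,Y) - H(Y)

First, compute H(X,Y) = 0.5871 dits

Marginal P(Y) = (4/7, 3/7)
H(Y) = 0.2966 dits

H(X|Y) = H(X,Y) - H(Y) = 0.5871 - 0.2966 = 0.2905 dits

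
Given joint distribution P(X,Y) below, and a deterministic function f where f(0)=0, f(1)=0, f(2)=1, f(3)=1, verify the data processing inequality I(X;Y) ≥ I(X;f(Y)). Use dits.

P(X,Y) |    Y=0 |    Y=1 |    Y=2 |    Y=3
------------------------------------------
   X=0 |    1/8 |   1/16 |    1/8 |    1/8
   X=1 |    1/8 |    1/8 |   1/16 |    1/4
I(X;Y) = 0.0150, I(X;f(Y)) = 0.0001, inequality holds: 0.0150 ≥ 0.0001

Data Processing Inequality: For any Markov chain X → Y → Z, we have I(X;Y) ≥ I(X;Z).

Here Z = f(Y) is a deterministic function of Y, forming X → Y → Z.

Original I(X;Y) = 0.0150 dits

After applying f:
P(X,Z) where Z=f(Y):
- P(X,Z=0) = P(X,Y=0) + P(X,Y=1)
- P(X,Z=1) = P(X,Y=2) + P(X,Y=3)

I(X;Z) = I(X;f(Y)) = 0.0001 dits

Verification: 0.0150 ≥ 0.0001 ✓

Information cannot be created by processing; the function f can only lose information about X.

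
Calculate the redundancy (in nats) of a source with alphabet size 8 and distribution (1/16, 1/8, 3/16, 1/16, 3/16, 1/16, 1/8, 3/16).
0.0981 nats

Redundancy measures how far a source is from maximum entropy:
R = H_max - H(X)

Maximum entropy for 8 symbols: H_max = log_e(8) = 2.0794 nats
Actual entropy: H(X) = 1.9813 nats
Redundancy: R = 2.0794 - 1.9813 = 0.0981 nats

This redundancy represents potential for compression: the source could be compressed by 0.0981 nats per symbol.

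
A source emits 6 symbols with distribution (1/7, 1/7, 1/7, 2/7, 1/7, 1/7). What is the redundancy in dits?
0.0191 dits

Redundancy measures how far a source is from maximum entropy:
R = H_max - H(X)

Maximum entropy for 6 symbols: H_max = log_10(6) = 0.7782 dits
Actual entropy: H(X) = 0.7591 dits
Redundancy: R = 0.7782 - 0.7591 = 0.0191 dits

This redundancy represents potential for compression: the source could be compressed by 0.0191 dits per symbol.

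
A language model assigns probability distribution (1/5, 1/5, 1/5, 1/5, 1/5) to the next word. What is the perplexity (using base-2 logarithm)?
5.0000

Perplexity is 2^H (or exp(H) for natural log).

First, H = -Σ p log p = 2.3219 bits
Perplexity = 2^2.3219 = 5.0000

Interpretation: The model's uncertainty is equivalent to choosing uniformly among 5.0 options.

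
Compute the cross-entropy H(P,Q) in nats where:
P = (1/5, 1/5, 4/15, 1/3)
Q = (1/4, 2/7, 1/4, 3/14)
1.4110 nats

Cross-entropy: H(P,Q) = -Σ p(x) log q(x)

Alternatively: H(P,Q) = H(P) + D_KL(P||Q)
H(P) = 1.3624 nats
D_KL(P||Q) = 0.0485 nats

H(P,Q) = 1.3624 + 0.0485 = 1.4110 nats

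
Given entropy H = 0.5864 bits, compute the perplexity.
1.5015

Perplexity is 2^H (or exp(H) for natural log).

H = 0.5864 bits
Perplexity = 2^0.5864 = 1.5015

Interpretation: The model's uncertainty is equivalent to choosing uniformly among 1.5 options.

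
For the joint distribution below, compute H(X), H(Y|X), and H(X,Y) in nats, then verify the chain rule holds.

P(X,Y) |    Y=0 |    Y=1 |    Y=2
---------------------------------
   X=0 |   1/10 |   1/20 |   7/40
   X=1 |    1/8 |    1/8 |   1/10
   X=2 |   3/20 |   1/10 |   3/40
H(X,Y) = 2.1443, H(X) = 1.0980, H(Y|X) = 1.0463 (all in nats)

Chain rule: H(X,Y) = H(X) + H(Y|X)

Left side — joint entropy directly:
H(X,Y) = -Σ p(x,y) log p(x,y) = 2.1443 nats

Right side — compute H(Y|X) from the conditional distributions:
P(X) = (13/40, 7/20, 13/40), so H(X) = 1.0980 nats
H(Y|X) = Σ_x P(X=x) · H(Y|X=x):
  P(Y|X=0) = (4/13, 2/13, 7/13), H(Y|X=0) = 0.9840, weight P(X=0) = 13/40
  P(Y|X=1) = (5/14, 5/14, 2/7), H(Y|X=1) = 1.0934, weight P(X=1) = 7/20
  P(Y|X=2) = (6/13, 4/13, 3/13), H(Y|X=2) = 1.0579, weight P(X=2) = 13/40
H(Y|X) = 1.0463 nats

H(X) + H(Y|X) = 1.0980 + 1.0463 = 2.1443 nats

Both sides equal 2.1443 nats. ✓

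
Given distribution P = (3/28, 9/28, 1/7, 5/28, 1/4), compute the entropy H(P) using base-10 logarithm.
0.6672 dits

Shannon entropy is H(X) = -Σ p(x) log p(x).

For P = (3/28, 9/28, 1/7, 5/28, 1/4):
H = -3/28 × log_10(3/28) -9/28 × log_10(9/28) -1/7 × log_10(1/7) -5/28 × log_10(5/28) -1/4 × log_10(1/4)
H = 0.6672 dits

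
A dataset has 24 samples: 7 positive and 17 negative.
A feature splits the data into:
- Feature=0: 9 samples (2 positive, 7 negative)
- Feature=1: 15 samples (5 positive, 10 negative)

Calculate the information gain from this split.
0.0104 bits

Information Gain = H(Y) - H(Y|Feature)

Before split:
P(positive) = 7/24 = 0.2917
H(Y) = 0.8709 bits

After split:
Feature=0: H = 0.7642 bits (weight = 9/24)
Feature=1: H = 0.9183 bits (weight = 15/24)
H(Y|Feature) = (9/24)×0.7642 + (15/24)×0.9183 = 0.8605 bits

Information Gain = 0.8709 - 0.8605 = 0.0104 bits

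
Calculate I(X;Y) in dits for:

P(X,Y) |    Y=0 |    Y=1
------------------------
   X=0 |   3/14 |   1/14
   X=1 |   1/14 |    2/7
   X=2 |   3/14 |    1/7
0.0493 dits

Mutual information: I(X;Y) = H(X) + H(Y) - H(X,Y)

Marginals:
P(X) = (2/7, 5/14, 5/14), H(X) = 0.4748 dits
P(Y) = (1/2, 1/2), H(Y) = 0.3010 dits

Joint entropy: H(X,Y) = 0.7266 dits

I(X;Y) = 0.4748 + 0.3010 - 0.7266 = 0.0493 dits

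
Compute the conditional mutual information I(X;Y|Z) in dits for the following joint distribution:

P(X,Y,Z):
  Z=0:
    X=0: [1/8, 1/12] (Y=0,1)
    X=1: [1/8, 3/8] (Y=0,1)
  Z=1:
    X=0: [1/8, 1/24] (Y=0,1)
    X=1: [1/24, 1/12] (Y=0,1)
0.0280 dits

Conditional mutual information: I(X;Y|Z) = H(X|Z) + H(Y|Z) - H(X,Y|Z)

H(Z) = 0.2622
H(X,Z) = 0.5350 → H(X|Z) = 0.2729
H(Y,Z) = 0.5484 → H(Y|Z) = 0.2862
H(X,Y,Z) = 0.7933 → H(X,Y|Z) = 0.5311

I(X;Y|Z) = 0.2729 + 0.2862 - 0.5311 = 0.0280 dits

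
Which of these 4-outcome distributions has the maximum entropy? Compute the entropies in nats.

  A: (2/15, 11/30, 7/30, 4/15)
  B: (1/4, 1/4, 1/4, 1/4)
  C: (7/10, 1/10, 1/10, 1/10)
B

For a discrete distribution over n outcomes, entropy is maximized by the uniform distribution.

Computing entropies:
H(A) = 1.3286 nats
H(B) = 1.3863 nats
H(C) = 0.9404 nats

The uniform distribution (where all probabilities equal 1/4) achieves the maximum entropy of log_e(4) = 1.3863 nats.

Distribution B has the highest entropy.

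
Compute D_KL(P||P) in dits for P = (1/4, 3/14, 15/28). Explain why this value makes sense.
0.0000 dits

KL divergence satisfies the Gibbs inequality: D_KL(P||Q) ≥ 0 for all distributions P, Q.

D_KL(P||Q) = Σ p(x) log(p(x)/q(x))
Each term is p(x) × log_10(p(x)/p(x)) = p(x) × log_10(1) = 0, so the sum is 0.
D_KL(P||Q) = 0.0000 dits

When P = Q, the KL divergence is exactly 0, as there is no 'divergence' between identical distributions.

This non-negativity is a fundamental property: relative entropy cannot be negative because it measures how different Q is from P.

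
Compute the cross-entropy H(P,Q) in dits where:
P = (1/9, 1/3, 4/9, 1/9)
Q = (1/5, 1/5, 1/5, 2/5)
0.6655 dits

Cross-entropy: H(P,Q) = -Σ p(x) log q(x)

Alternatively: H(P,Q) = H(P) + D_KL(P||Q)
H(P) = 0.5276 dits
D_KL(P||Q) = 0.1379 dits

H(P,Q) = 0.5276 + 0.1379 = 0.6655 dits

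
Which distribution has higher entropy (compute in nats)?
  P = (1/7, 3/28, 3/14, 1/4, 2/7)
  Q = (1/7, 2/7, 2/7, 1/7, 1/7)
P

Computing entropies in nats:
H(P) = 1.5519
H(Q) = 1.5498

Distribution P has higher entropy.

Intuition: The distribution closer to uniform (more spread out) has higher entropy.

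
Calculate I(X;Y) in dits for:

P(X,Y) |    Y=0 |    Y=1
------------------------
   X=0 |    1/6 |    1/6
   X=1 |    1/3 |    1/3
0.0000 dits

Mutual information: I(X;Y) = H(X) + H(Y) - H(X,Y)

Marginals:
P(X) = (1/3, 2/3), H(X) = 0.2764 dits
P(Y) = (1/2, 1/2), H(Y) = 0.3010 dits

Joint entropy: H(X,Y) = 0.5775 dits

I(X;Y) = 0.2764 + 0.3010 - 0.5775 = 0.0000 dits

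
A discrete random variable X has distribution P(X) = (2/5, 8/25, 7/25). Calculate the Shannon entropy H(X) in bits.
1.5690 bits

Shannon entropy is H(X) = -Σ p(x) log p(x).

For P = (2/5, 8/25, 7/25):
H = -2/5 × log_2(2/5) -8/25 × log_2(8/25) -7/25 × log_2(7/25)
H = 1.5690 bits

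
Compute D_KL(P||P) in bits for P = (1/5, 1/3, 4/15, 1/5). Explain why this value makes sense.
0.0000 bits

KL divergence satisfies the Gibbs inequality: D_KL(P||Q) ≥ 0 for all distributions P, Q.

D_KL(P||Q) = Σ p(x) log(p(x)/q(x))
Each term is p(x) × log_2(p(x)/p(x)) = p(x) × log_2(1) = 0, so the sum is 0.
D_KL(P||Q) = 0.0000 bits

When P = Q, the KL divergence is exactly 0, as there is no 'divergence' between identical distributions.

This non-negativity is a fundamental property: relative entropy cannot be negative because it measures how different Q is from P.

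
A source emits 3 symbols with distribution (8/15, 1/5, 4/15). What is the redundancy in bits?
0.1284 bits

Redundancy measures how far a source is from maximum entropy:
R = H_max - H(X)

Maximum entropy for 3 symbols: H_max = log_2(3) = 1.5850 bits
Actual entropy: H(X) = 1.4566 bits
Redundancy: R = 1.5850 - 1.4566 = 0.1284 bits

This redundancy represents potential for compression: the source could be compressed by 0.1284 bits per symbol.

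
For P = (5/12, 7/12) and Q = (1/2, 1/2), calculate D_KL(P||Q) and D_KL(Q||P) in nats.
D_KL(P||Q) = 0.0140, D_KL(Q||P) = 0.0141

KL divergence is not symmetric: D_KL(P||Q) ≠ D_KL(Q||P) in general.

D_KL(P||Q) = 0.0140 nats
D_KL(Q||P) = 0.0141 nats

No, they are not equal!

This asymmetry is why KL divergence is not a true distance metric.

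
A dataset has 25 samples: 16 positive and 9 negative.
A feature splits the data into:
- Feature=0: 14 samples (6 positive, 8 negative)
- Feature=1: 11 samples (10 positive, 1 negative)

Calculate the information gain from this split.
0.1976 bits

Information Gain = H(Y) - H(Y|Feature)

Before split:
P(positive) = 16/25 = 0.6400
H(Y) = 0.9427 bits

After split:
Feature=0: H = 0.9852 bits (weight = 14/25)
Feature=1: H = 0.4395 bits (weight = 11/25)
H(Y|Feature) = (14/25)×0.9852 + (11/25)×0.4395 = 0.7451 bits

Information Gain = 0.9427 - 0.7451 = 0.1976 bits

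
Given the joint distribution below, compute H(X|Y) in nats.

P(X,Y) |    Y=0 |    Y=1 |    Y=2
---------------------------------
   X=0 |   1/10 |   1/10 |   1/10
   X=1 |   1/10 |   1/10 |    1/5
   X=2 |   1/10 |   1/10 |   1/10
1.0751 nats

Using the chain rule: H(X|Y) = H(X,Y) - H(Y)

First, compute H(X,Y) = 2.1640 nats

Marginal P(Y) = (3/10, 3/10, 2/5)
H(Y) = 1.0889 nats

H(X|Y) = H(X,Y) - H(Y) = 2.1640 - 1.0889 = 1.0751 nats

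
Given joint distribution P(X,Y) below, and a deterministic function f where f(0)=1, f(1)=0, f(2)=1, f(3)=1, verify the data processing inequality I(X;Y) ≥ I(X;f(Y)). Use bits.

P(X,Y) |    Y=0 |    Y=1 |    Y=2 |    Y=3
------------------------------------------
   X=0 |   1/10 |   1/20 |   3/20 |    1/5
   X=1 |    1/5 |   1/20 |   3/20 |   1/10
I(X;Y) = 0.0490, I(X;f(Y)) = 0.0000, inequality holds: 0.0490 ≥ 0.0000

Data Processing Inequality: For any Markov chain X → Y → Z, we have I(X;Y) ≥ I(X;Z).

Here Z = f(Y) is a deterministic function of Y, forming X → Y → Z.

Original I(X;Y) = 0.0490 bits

After applying f:
P(X,Z) where Z=f(Y):
- P(X,Z=0) = P(X,Y=1)
- P(X,Z=1) = P(X,Y=0) + P(X,Y=2) + P(X,Y=3)

I(X;Z) = I(X;f(Y)) = 0.0000 bits

Verification: 0.0490 ≥ 0.0000 ✓

Information cannot be created by processing; the function f can only lose information about X.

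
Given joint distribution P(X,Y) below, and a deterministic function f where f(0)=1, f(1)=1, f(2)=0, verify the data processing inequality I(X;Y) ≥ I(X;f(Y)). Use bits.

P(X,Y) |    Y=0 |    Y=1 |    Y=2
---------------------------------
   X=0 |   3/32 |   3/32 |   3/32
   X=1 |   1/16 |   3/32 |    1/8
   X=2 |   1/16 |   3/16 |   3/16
I(X;Y) = 0.0281, I(X;f(Y)) = 0.0064, inequality holds: 0.0281 ≥ 0.0064

Data Processing Inequality: For any Markov chain X → Y → Z, we have I(X;Y) ≥ I(X;Z).

Here Z = f(Y) is a deterministic function of Y, forming X → Y → Z.

Original I(X;Y) = 0.0281 bits

After applying f:
P(X,Z) where Z=f(Y):
- P(X,Z=0) = P(X,Y=2)
- P(X,Z=1) = P(X,Y=0) + P(X,Y=1)

I(X;Z) = I(X;f(Y)) = 0.0064 bits

Verification: 0.0281 ≥ 0.0064 ✓

Information cannot be created by processing; the function f can only lose information about X.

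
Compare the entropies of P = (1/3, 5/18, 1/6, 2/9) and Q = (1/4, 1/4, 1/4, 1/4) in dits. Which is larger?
Q

Computing entropies in dits:
H(P) = 0.5884
H(Q) = 0.6021

Distribution Q has higher entropy.

Intuition: The distribution closer to uniform (more spread out) has higher entropy.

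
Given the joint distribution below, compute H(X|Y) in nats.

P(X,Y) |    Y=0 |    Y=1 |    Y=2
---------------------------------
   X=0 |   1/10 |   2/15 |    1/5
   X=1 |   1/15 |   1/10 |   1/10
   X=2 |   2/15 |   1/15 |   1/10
1.0524 nats

Using the chain rule: H(X|Y) = H(X,Y) - H(Y)

First, compute H(X,Y) = 2.1413 nats

Marginal P(Y) = (3/10, 3/10, 2/5)
H(Y) = 1.0889 nats

H(X|Y) = H(X,Y) - H(Y) = 2.1413 - 1.0889 = 1.0524 nats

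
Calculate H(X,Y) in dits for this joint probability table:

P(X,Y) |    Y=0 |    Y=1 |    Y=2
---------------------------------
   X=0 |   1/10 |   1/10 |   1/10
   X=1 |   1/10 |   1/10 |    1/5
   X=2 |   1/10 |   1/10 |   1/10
0.9398 dits

Joint entropy is H(X,Y) = -Σ_{x,y} p(x,y) log p(x,y).

Summing over all non-zero entries:
H(X,Y) = -[1/10·log_10(1/10) + 1/10·log_10(1/10) + 1/10·log_10(1/10) + 1/10·log_10(1/10) + 1/10·log_10(1/10) + 1/5·log_10(1/5) + 1/10·log_10(1/10) + 1/10·log_10(1/10) + 1/10·log_10(1/10)]
H(X,Y) = 0.9398 dits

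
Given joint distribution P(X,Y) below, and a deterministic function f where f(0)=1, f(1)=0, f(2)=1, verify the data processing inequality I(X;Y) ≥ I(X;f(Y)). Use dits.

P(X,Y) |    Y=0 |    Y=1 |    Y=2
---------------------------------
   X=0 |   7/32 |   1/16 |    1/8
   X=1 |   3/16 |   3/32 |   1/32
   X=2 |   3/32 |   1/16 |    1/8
I(X;Y) = 0.0248, I(X;f(Y)) = 0.0048, inequality holds: 0.0248 ≥ 0.0048

Data Processing Inequality: For any Markov chain X → Y → Z, we have I(X;Y) ≥ I(X;Z).

Here Z = f(Y) is a deterministic function of Y, forming X → Y → Z.

Original I(X;Y) = 0.0248 dits

After applying f:
P(X,Z) where Z=f(Y):
- P(X,Z=0) = P(X,Y=1)
- P(X,Z=1) = P(X,Y=0) + P(X,Y=2)

I(X;Z) = I(X;f(Y)) = 0.0048 dits

Verification: 0.0248 ≥ 0.0048 ✓

Information cannot be created by processing; the function f can only lose information about X.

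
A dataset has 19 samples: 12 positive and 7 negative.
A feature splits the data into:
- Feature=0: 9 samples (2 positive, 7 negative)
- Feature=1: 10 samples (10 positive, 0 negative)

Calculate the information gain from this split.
0.5875 bits

Information Gain = H(Y) - H(Y|Feature)

Before split:
P(positive) = 12/19 = 0.6316
H(Y) = 0.9495 bits

After split:
Feature=0: H = 0.7642 bits (weight = 9/19)
Feature=1: H = 0.0000 bits (weight = 10/19)
H(Y|Feature) = (9/19)×0.7642 + (10/19)×0.0000 = 0.3620 bits

Information Gain = 0.9495 - 0.3620 = 0.5875 bits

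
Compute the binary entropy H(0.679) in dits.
0.2726 dits

The binary entropy function is:
H(p) = -p log(p) - (1-p) log(1-p)

H(0.679) = -0.679 × log_10(0.679) - 0.321 × log_10(0.321)
H(0.679) = 0.2726 dits

Note: Binary entropy is maximized at p=0.5 (H=1 bit) and minimized at p=0 or p=1 (H=0).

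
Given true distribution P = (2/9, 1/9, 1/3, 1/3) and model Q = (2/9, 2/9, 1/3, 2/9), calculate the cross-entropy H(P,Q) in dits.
0.5945 dits

Cross-entropy: H(P,Q) = -Σ p(x) log q(x)

Alternatively: H(P,Q) = H(P) + D_KL(P||Q)
H(P) = 0.5693 dits
D_KL(P||Q) = 0.0252 dits

H(P,Q) = 0.5693 + 0.0252 = 0.5945 dits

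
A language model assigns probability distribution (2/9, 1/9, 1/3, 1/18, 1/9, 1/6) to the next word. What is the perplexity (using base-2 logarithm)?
5.1962

Perplexity is 2^H (or exp(H) for natural log).

First, H = -Σ p log p = 2.3774 bits
Perplexity = 2^2.3774 = 5.1962

Interpretation: The model's uncertainty is equivalent to choosing uniformly among 5.2 options.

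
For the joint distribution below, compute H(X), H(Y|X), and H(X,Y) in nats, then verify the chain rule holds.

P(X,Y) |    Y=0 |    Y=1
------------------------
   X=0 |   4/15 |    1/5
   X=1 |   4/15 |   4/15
H(X,Y) = 1.3793, H(X) = 0.6909, H(Y|X) = 0.6884 (all in nats)

Chain rule: H(X,Y) = H(X) + H(Y|X)

Left side — joint entropy directly:
H(X,Y) = -Σ p(x,y) log p(x,y) = 1.3793 nats

Right side — compute H(Y|X) from the conditional distributions:
P(X) = (7/15, 8/15), so H(X) = 0.6909 nats
H(Y|X) = Σ_x P(X=x) · H(Y|X=x):
  P(Y|X=0) = (4/7, 3/7), H(Y|X=0) = 0.6829, weight P(X=0) = 7/15
  P(Y|X=1) = (1/2, 1/2), H(Y|X=1) = 0.6931, weight P(X=1) = 8/15
H(Y|X) = 0.6884 nats

H(X) + H(Y|X) = 0.6909 + 0.6884 = 1.3793 nats

Both sides equal 1.3793 nats. ✓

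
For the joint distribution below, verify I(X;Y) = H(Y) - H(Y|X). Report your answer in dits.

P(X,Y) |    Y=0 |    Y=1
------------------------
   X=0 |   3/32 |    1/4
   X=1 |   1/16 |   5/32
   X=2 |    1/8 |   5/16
I(X;Y) = 0.0000 dits

Mutual information has multiple equivalent forms:
- I(X;Y) = H(X) - H(X|Y)
- I(X;Y) = H(Y) - H(Y|X)
- I(X;Y) = H(X) + H(Y) - H(X,Y)

Computing all quantities:
H(X) = 0.4609, H(Y) = 0.2580, H(X,Y) = 0.7189
H(X|Y) = 0.4608, H(Y|X) = 0.2580

Verification:
H(X) - H(X|Y) = 0.4609 - 0.4608 = 0.0000
H(Y) - H(Y|X) = 0.2580 - 0.2580 = 0.0000
H(X) + H(Y) - H(X,Y) = 0.4609 + 0.2580 - 0.7189 = 0.0000

All forms give I(X;Y) = 0.0000 dits. ✓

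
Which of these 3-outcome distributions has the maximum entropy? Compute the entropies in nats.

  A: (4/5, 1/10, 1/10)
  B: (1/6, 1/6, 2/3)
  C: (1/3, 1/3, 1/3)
C

For a discrete distribution over n outcomes, entropy is maximized by the uniform distribution.

Computing entropies:
H(A) = 0.6390 nats
H(B) = 0.8676 nats
H(C) = 1.0986 nats

The uniform distribution (where all probabilities equal 1/3) achieves the maximum entropy of log_e(3) = 1.0986 nats.

Distribution C has the highest entropy.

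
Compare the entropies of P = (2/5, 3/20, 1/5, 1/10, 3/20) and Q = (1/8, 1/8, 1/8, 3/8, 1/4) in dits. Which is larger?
Q

Computing entropies in dits:
H(P) = 0.6461
H(Q) = 0.6489

Distribution Q has higher entropy.

Intuition: The distribution closer to uniform (more spread out) has higher entropy.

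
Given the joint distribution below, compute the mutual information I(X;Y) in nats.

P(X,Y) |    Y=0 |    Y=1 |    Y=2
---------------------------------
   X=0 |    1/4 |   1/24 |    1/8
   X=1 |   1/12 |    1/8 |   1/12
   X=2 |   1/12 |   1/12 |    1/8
0.0740 nats

Mutual information: I(X;Y) = H(X) + H(Y) - H(X,Y)

Marginals:
P(X) = (5/12, 7/24, 7/24), H(X) = 1.0835 nats
P(Y) = (5/12, 1/4, 1/3), H(Y) = 1.0776 nats

Joint entropy: H(X,Y) = 2.0871 nats

I(X;Y) = 1.0835 + 1.0776 - 2.0871 = 0.0740 nats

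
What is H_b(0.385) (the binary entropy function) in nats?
0.6665 nats

The binary entropy function is:
H(p) = -p log(p) - (1-p) log(1-p)

H(0.385) = -0.385 × log_e(0.385) - 0.615 × log_e(0.615)
H(0.385) = 0.6665 nats

Note: Binary entropy is maximized at p=0.5 (H=1 bit) and minimized at p=0 or p=1 (H=0).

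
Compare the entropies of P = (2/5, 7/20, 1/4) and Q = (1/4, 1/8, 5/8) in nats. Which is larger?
P

Computing entropies in nats:
H(P) = 1.0805
H(Q) = 0.9003

Distribution P has higher entropy.

Intuition: The distribution closer to uniform (more spread out) has higher entropy.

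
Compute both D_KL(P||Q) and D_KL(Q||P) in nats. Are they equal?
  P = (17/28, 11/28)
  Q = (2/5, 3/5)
D_KL(P||Q) = 0.0870, D_KL(Q||P) = 0.0872

KL divergence is not symmetric: D_KL(P||Q) ≠ D_KL(Q||P) in general.

D_KL(P||Q) = 0.0870 nats
D_KL(Q||P) = 0.0872 nats

No, they are not equal!

This asymmetry is why KL divergence is not a true distance metric.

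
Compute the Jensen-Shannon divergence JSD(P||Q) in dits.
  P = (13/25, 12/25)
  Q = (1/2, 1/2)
0.0001 dits

Jensen-Shannon divergence is:
JSD(P||Q) = 0.5 × D_KL(P||M) + 0.5 × D_KL(Q||M)
where M = 0.5 × (P + Q) is the mixture distribution.

M = 0.5 × (13/25, 12/25) + 0.5 × (1/2, 1/2) = (0.51, 0.49)

D_KL(P||M) = 0.0001 dits
D_KL(Q||M) = 0.0001 dits

JSD(P||Q) = 0.5 × 0.0001 + 0.5 × 0.0001 = 0.0001 dits

Unlike KL divergence, JSD is symmetric and bounded: 0 ≤ JSD ≤ log(2).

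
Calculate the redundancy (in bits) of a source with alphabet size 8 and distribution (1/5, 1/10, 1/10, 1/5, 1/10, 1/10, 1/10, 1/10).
0.0781 bits

Redundancy measures how far a source is from maximum entropy:
R = H_max - H(X)

Maximum entropy for 8 symbols: H_max = log_2(8) = 3.0000 bits
Actual entropy: H(X) = 2.9219 bits
Redundancy: R = 3.0000 - 2.9219 = 0.0781 bits

This redundancy represents potential for compression: the source could be compressed by 0.0781 bits per symbol.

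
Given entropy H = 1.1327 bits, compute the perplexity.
2.1927

Perplexity is 2^H (or exp(H) for natural log).

H = 1.1327 bits
Perplexity = 2^1.1327 = 2.1927

Interpretation: The model's uncertainty is equivalent to choosing uniformly among 2.2 options.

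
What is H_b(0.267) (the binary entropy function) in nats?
0.5803 nats

The binary entropy function is:
H(p) = -p log(p) - (1-p) log(1-p)

H(0.267) = -0.267 × log_e(0.267) - 0.733 × log_e(0.733)
H(0.267) = 0.5803 nats

Note: Binary entropy is maximized at p=0.5 (H=1 bit) and minimized at p=0 or p=1 (H=0).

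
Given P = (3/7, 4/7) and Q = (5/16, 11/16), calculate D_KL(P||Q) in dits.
0.0129 dits

KL divergence: D_KL(P||Q) = Σ p(x) log(p(x)/q(x))

Computing term by term:
  x=0: 3/7 × log_10[(3/7)/(5/16)] = 3/7 × 0.1372 = 0.0588
  x=1: 4/7 × log_10[(4/7)/(11/16)] = 4/7 × -0.0803 = -0.0459

D_KL(P||Q) = 0.0129 dits

Note: KL divergence is always non-negative and equals 0 iff P = Q.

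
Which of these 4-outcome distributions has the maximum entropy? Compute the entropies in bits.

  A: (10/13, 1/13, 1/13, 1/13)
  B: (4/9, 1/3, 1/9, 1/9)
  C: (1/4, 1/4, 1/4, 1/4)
C

For a discrete distribution over n outcomes, entropy is maximized by the uniform distribution.

Computing entropies:
H(A) = 1.1451 bits
H(B) = 1.7527 bits
H(C) = 2.0000 bits

The uniform distribution (where all probabilities equal 1/4) achieves the maximum entropy of log_2(4) = 2.0000 bits.

Distribution C has the highest entropy.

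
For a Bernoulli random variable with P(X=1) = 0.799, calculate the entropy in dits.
0.2179 dits

The binary entropy function is:
H(p) = -p log(p) - (1-p) log(1-p)

H(0.799) = -0.799 × log_10(0.799) - 0.201 × log_10(0.201)
H(0.799) = 0.2179 dits

Note: Binary entropy is maximized at p=0.5 (H=1 bit) and minimized at p=0 or p=1 (H=0).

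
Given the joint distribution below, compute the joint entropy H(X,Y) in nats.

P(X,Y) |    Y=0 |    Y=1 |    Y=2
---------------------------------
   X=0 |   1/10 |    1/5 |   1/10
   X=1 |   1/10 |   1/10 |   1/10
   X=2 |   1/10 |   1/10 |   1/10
2.1640 nats

Joint entropy is H(X,Y) = -Σ_{x,y} p(x,y) log p(x,y).

Summing over all non-zero entries:
H(X,Y) = -[1/10·log_e(1/10) + 1/5·log_e(1/5) + 1/10·log_e(1/10) + 1/10·log_e(1/10) + 1/10·log_e(1/10) + 1/10·log_e(1/10) + 1/10·log_e(1/10) + 1/10·log_e(1/10) + 1/10·log_e(1/10)]
H(X,Y) = 2.1640 nats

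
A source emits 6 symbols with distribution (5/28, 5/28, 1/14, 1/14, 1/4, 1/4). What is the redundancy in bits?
0.1534 bits

Redundancy measures how far a source is from maximum entropy:
R = H_max - H(X)

Maximum entropy for 6 symbols: H_max = log_2(6) = 2.5850 bits
Actual entropy: H(X) = 2.4316 bits
Redundancy: R = 2.5850 - 2.4316 = 0.1534 bits

This redundancy represents potential for compression: the source could be compressed by 0.1534 bits per symbol.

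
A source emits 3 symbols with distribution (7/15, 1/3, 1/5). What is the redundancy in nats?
0.0549 nats

Redundancy measures how far a source is from maximum entropy:
R = H_max - H(X)

Maximum entropy for 3 symbols: H_max = log_e(3) = 1.0986 nats
Actual entropy: H(X) = 1.0438 nats
Redundancy: R = 1.0986 - 1.0438 = 0.0549 nats

This redundancy represents potential for compression: the source could be compressed by 0.0549 nats per symbol.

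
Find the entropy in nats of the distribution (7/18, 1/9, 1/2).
0.9580 nats

Shannon entropy is H(X) = -Σ p(x) log p(x).

For P = (7/18, 1/9, 1/2):
H = -7/18 × log_e(7/18) -1/9 × log_e(1/9) -1/2 × log_e(1/2)
H = 0.9580 nats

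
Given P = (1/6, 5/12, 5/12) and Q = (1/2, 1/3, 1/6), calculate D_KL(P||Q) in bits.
0.4208 bits

KL divergence: D_KL(P||Q) = Σ p(x) log(p(x)/q(x))

Computing term by term:
  x=0: 1/6 × log_2[(1/6)/(1/2)] = 1/6 × -1.5850 = -0.2642
  x=1: 5/12 × log_2[(5/12)/(1/3)] = 5/12 × 0.3219 = 0.1341
  x=2: 5/12 × log_2[(5/12)/(1/6)] = 5/12 × 1.3219 = 0.5508

D_KL(P||Q) = 0.4208 bits

Note: KL divergence is always non-negative and equals 0 iff P = Q.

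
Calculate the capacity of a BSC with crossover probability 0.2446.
0.1974 bits

For a binary symmetric channel (BSC) with error probability p:
Capacity C = 1 - H(p) bits per symbol

where H(p) = -p log₂(p) - (1-p) log₂(1-p) is the binary entropy function.

H(0.2446) = 0.8026 bits
C = 1 - 0.8026 = 0.1974 bits per symbol

This means we can reliably transmit up to 0.1974 bits of information per channel use.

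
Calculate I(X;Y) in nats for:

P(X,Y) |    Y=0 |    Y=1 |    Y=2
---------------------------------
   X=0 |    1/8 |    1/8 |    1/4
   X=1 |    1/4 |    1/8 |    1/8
0.0425 nats

Mutual information: I(X;Y) = H(X) + H(Y) - H(X,Y)

Marginals:
P(X) = (1/2, 1/2), H(X) = 0.6931 nats
P(Y) = (3/8, 1/4, 3/8), H(Y) = 1.0822 nats

Joint entropy: H(X,Y) = 1.7329 nats

I(X;Y) = 0.6931 + 1.0822 - 1.7329 = 0.0425 nats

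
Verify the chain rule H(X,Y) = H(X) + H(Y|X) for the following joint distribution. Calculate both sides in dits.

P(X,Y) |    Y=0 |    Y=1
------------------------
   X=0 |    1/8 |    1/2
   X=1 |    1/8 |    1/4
H(X,Y) = 0.5268, H(X) = 0.2873, H(Y|X) = 0.2395 (all in dits)

Chain rule: H(X,Y) = H(X) + H(Y|X)

Left side — joint entropy directly:
H(X,Y) = -Σ p(x,y) log p(x,y) = 0.5268 dits

Right side — compute H(Y|X) from the conditional distributions:
P(X) = (5/8, 3/8), so H(X) = 0.2873 dits
H(Y|X) = Σ_x P(X=x) · H(Y|X=x):
  P(Y|X=0) = (1/5, 4/5), H(Y|X=0) = 0.2173, weight P(X=0) = 5/8
  P(Y|X=1) = (1/3, 2/3), H(Y|X=1) = 0.2764, weight P(X=1) = 3/8
H(Y|X) = 0.2395 dits

H(X) + H(Y|X) = 0.2873 + 0.2395 = 0.5268 dits

Both sides equal 0.5268 dits. ✓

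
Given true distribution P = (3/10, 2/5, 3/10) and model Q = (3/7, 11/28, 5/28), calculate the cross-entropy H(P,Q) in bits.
1.6515 bits

Cross-entropy: H(P,Q) = -Σ p(x) log q(x)

Alternatively: H(P,Q) = H(P) + D_KL(P||Q)
H(P) = 1.5710 bits
D_KL(P||Q) = 0.0806 bits

H(P,Q) = 1.5710 + 0.0806 = 1.6515 bits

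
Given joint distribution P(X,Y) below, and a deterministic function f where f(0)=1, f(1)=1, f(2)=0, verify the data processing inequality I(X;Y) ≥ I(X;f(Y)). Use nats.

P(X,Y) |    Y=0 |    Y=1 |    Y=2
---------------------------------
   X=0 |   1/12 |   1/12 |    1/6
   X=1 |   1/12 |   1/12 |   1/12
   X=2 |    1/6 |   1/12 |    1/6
I(X;Y) = 0.0168, I(X;f(Y)) = 0.0086, inequality holds: 0.0168 ≥ 0.0086

Data Processing Inequality: For any Markov chain X → Y → Z, we have I(X;Y) ≥ I(X;Z).

Here Z = f(Y) is a deterministic function of Y, forming X → Y → Z.

Original I(X;Y) = 0.0168 nats

After applying f:
P(X,Z) where Z=f(Y):
- P(X,Z=0) = P(X,Y=2)
- P(X,Z=1) = P(X,Y=0) + P(X,Y=1)

I(X;Z) = I(X;f(Y)) = 0.0086 nats

Verification: 0.0168 ≥ 0.0086 ✓

Information cannot be created by processing; the function f can only lose information about X.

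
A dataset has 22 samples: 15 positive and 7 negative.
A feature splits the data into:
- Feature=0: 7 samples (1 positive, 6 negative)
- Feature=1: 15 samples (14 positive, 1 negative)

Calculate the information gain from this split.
0.4732 bits

Information Gain = H(Y) - H(Y|Feature)

Before split:
P(positive) = 15/22 = 0.6818
H(Y) = 0.9024 bits

After split:
Feature=0: H = 0.5917 bits (weight = 7/22)
Feature=1: H = 0.3534 bits (weight = 15/22)
H(Y|Feature) = (7/22)×0.5917 + (15/22)×0.3534 = 0.4292 bits

Information Gain = 0.9024 - 0.4292 = 0.4732 bits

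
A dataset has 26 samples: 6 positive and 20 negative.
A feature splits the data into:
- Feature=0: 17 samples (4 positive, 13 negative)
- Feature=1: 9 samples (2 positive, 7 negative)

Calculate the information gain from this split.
0.0002 bits

Information Gain = H(Y) - H(Y|Feature)

Before split:
P(positive) = 6/26 = 0.2308
H(Y) = 0.7793 bits

After split:
Feature=0: H = 0.7871 bits (weight = 17/26)
Feature=1: H = 0.7642 bits (weight = 9/26)
H(Y|Feature) = (17/26)×0.7871 + (9/26)×0.7642 = 0.7792 bits

Information Gain = 0.7793 - 0.7792 = 0.0002 bits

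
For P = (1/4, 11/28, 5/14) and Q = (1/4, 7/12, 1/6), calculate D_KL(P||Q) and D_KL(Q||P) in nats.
D_KL(P||Q) = 0.1169, D_KL(Q||P) = 0.1036

KL divergence is not symmetric: D_KL(P||Q) ≠ D_KL(Q||P) in general.

D_KL(P||Q) = 0.1169 nats
D_KL(Q||P) = 0.1036 nats

No, they are not equal!

This asymmetry is why KL divergence is not a true distance metric.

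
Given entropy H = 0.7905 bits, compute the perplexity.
1.7297

Perplexity is 2^H (or exp(H) for natural log).

H = 0.7905 bits
Perplexity = 2^0.7905 = 1.7297

Interpretation: The model's uncertainty is equivalent to choosing uniformly among 1.7 options.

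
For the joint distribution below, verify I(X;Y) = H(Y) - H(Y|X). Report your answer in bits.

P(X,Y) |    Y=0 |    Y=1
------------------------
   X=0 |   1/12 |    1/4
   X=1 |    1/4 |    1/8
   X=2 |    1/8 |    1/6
I(X;Y) = 0.0928 bits

Mutual information has multiple equivalent forms:
- I(X;Y) = H(X) - H(X|Y)
- I(X;Y) = H(Y) - H(Y|X)
- I(X;Y) = H(X) + H(Y) - H(X,Y)

Computing all quantities:
H(X) = 1.5774, H(Y) = 0.9950, H(X,Y) = 2.4796
H(X|Y) = 1.4846, H(Y|X) = 0.9021

Verification:
H(X) - H(X|Y) = 1.5774 - 1.4846 = 0.0928
H(Y) - H(Y|X) = 0.9950 - 0.9021 = 0.0928
H(X) + H(Y) - H(X,Y) = 1.5774 + 0.9950 - 2.4796 = 0.0928

All forms give I(X;Y) = 0.0928 bits. ✓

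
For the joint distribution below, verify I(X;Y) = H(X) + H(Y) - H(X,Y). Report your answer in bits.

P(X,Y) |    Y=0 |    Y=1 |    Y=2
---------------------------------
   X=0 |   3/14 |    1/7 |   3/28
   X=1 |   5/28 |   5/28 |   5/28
I(X;Y) = 0.0145 bits

Mutual information has multiple equivalent forms:
- I(X;Y) = H(X) - H(X|Y)
- I(X;Y) = H(Y) - H(Y|X)
- I(X;Y) = H(X) + H(Y) - H(X,Y)

Computing all quantities:
H(X) = 0.9963, H(Y) = 1.5722, H(X,Y) = 2.5540
H(X|Y) = 0.9818, H(Y|X) = 1.5577

Verification:
H(X) - H(X|Y) = 0.9963 - 0.9818 = 0.0145
H(Y) - H(Y|X) = 1.5722 - 1.5577 = 0.0145
H(X) + H(Y) - H(X,Y) = 0.9963 + 1.5722 - 2.5540 = 0.0145

All forms give I(X;Y) = 0.0145 bits. ✓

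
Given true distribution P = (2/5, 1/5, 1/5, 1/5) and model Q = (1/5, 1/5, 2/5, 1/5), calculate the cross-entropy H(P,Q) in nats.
1.4708 nats

Cross-entropy: H(P,Q) = -Σ p(x) log q(x)

Alternatively: H(P,Q) = H(P) + D_KL(P||Q)
H(P) = 1.3322 nats
D_KL(P||Q) = 0.1386 nats

H(P,Q) = 1.3322 + 0.1386 = 1.4708 nats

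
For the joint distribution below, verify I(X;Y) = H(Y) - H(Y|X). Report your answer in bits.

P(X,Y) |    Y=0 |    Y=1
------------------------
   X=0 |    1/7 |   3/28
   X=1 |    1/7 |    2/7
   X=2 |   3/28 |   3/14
I(X;Y) = 0.0316 bits

Mutual information has multiple equivalent forms:
- I(X;Y) = H(X) - H(X|Y)
- I(X;Y) = H(Y) - H(Y|X)
- I(X;Y) = H(X) + H(Y) - H(X,Y)

Computing all quantities:
H(X) = 1.5502, H(Y) = 0.9666, H(X,Y) = 2.4852
H(X|Y) = 1.5186, H(Y|X) = 0.9350

Verification:
H(X) - H(X|Y) = 1.5502 - 1.5186 = 0.0316
H(Y) - H(Y|X) = 0.9666 - 0.9350 = 0.0316
H(X) + H(Y) - H(X,Y) = 1.5502 + 0.9666 - 2.4852 = 0.0316

All forms give I(X;Y) = 0.0316 bits. ✓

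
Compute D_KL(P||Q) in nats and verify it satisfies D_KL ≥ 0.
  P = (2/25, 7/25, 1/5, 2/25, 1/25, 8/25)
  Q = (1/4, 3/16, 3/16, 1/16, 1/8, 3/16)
0.1793 nats

KL divergence satisfies the Gibbs inequality: D_KL(P||Q) ≥ 0 for all distributions P, Q.

D_KL(P||Q) = Σ p(x) log(p(x)/q(x))
Term by term:
  x=0: 2/25 × log_e[(2/25)/(1/4)] = -0.0912
  x=1: 7/25 × log_e[(7/25)/(3/16)] = 0.1123
  x=2: 1/5 × log_e[(1/5)/(3/16)] = 0.0129
  x=3: 2/25 × log_e[(2/25)/(1/16)] = 0.0197
  x=4: 1/25 × log_e[(1/25)/(1/8)] = -0.0456
  x=5: 8/25 × log_e[(8/25)/(3/16)] = 0.1711
D_KL(P||Q) = 0.1793 nats

D_KL(P||Q) = 0.1793 ≥ 0 ✓

This non-negativity is a fundamental property: relative entropy cannot be negative because it measures how different Q is from P.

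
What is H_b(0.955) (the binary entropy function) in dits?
0.0797 dits

The binary entropy function is:
H(p) = -p log(p) - (1-p) log(1-p)

H(0.955) = -0.955 × log_10(0.955) - 0.045 × log_10(0.045)
H(0.955) = 0.0797 dits

Note: Binary entropy is maximized at p=0.5 (H=1 bit) and minimized at p=0 or p=1 (H=0).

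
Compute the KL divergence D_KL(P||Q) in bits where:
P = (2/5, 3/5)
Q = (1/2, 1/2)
0.0290 bits

KL divergence: D_KL(P||Q) = Σ p(x) log(p(x)/q(x))

Computing term by term:
  x=0: 2/5 × log_2[(2/5)/(1/2)] = 2/5 × -0.3219 = -0.1288
  x=1: 3/5 × log_2[(3/5)/(1/2)] = 3/5 × 0.2630 = 0.1578

D_KL(P||Q) = 0.0290 bits

Note: KL divergence is always non-negative and equals 0 iff P = Q.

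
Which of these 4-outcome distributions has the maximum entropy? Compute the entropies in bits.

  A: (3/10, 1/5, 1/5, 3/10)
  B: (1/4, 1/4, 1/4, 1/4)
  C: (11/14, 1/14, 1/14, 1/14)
B

For a discrete distribution over n outcomes, entropy is maximized by the uniform distribution.

Computing entropies:
H(A) = 1.9710 bits
H(B) = 2.0000 bits
H(C) = 1.0892 bits

The uniform distribution (where all probabilities equal 1/4) achieves the maximum entropy of log_2(4) = 2.0000 bits.

Distribution B has the highest entropy.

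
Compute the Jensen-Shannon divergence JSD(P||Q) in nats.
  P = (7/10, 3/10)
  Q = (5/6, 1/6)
0.0126 nats

Jensen-Shannon divergence is:
JSD(P||Q) = 0.5 × D_KL(P||M) + 0.5 × D_KL(Q||M)
where M = 0.5 × (P + Q) is the mixture distribution.

M = 0.5 × (7/10, 3/10) + 0.5 × (5/6, 1/6) = (23/30, 7/30)

D_KL(P||M) = 0.0117 nats
D_KL(Q||M) = 0.0134 nats

JSD(P||Q) = 0.5 × 0.0117 + 0.5 × 0.0134 = 0.0126 nats

Unlike KL divergence, JSD is symmetric and bounded: 0 ≤ JSD ≤ log(2).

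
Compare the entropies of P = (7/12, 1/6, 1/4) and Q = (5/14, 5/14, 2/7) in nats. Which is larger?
Q

Computing entropies in nats:
H(P) = 0.9596
H(Q) = 1.0934

Distribution Q has higher entropy.

Intuition: The distribution closer to uniform (more spread out) has higher entropy.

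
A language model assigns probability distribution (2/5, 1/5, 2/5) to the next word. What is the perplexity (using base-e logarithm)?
2.8717

Perplexity is e^H (or exp(H) for natural log).

First, H = -Σ p log p = 1.0549 nats
Perplexity = e^1.0549 = 2.8717

Interpretation: The model's uncertainty is equivalent to choosing uniformly among 2.9 options.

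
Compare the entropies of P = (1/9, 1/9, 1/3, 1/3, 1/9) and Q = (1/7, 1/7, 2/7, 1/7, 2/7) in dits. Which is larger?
Q

Computing entropies in dits:
H(P) = 0.6362
H(Q) = 0.6731

Distribution Q has higher entropy.

Intuition: The distribution closer to uniform (more spread out) has higher entropy.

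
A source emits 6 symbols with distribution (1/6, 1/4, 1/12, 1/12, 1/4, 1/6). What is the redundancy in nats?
0.0872 nats

Redundancy measures how far a source is from maximum entropy:
R = H_max - H(X)

Maximum entropy for 6 symbols: H_max = log_e(6) = 1.7918 nats
Actual entropy: H(X) = 1.7046 nats
Redundancy: R = 1.7918 - 1.7046 = 0.0872 nats

This redundancy represents potential for compression: the source could be compressed by 0.0872 nats per symbol.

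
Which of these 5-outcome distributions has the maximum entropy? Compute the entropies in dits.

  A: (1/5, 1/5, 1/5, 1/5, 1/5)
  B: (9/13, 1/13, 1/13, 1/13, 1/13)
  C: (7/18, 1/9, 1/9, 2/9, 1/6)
A

For a discrete distribution over n outcomes, entropy is maximized by the uniform distribution.

Computing entropies:
H(A) = 0.6990 dits
H(B) = 0.4533 dits
H(C) = 0.6464 dits

The uniform distribution (where all probabilities equal 1/5) achieves the maximum entropy of log_10(5) = 0.6990 dits.

Distribution A has the highest entropy.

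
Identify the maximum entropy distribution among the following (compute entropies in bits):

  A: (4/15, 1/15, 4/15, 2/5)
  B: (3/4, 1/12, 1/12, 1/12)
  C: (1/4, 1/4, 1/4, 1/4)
C

For a discrete distribution over n outcomes, entropy is maximized by the uniform distribution.

Computing entropies:
H(A) = 1.8062 bits
H(B) = 1.2075 bits
H(C) = 2.0000 bits

The uniform distribution (where all probabilities equal 1/4) achieves the maximum entropy of log_2(4) = 2.0000 bits.

Distribution C has the highest entropy.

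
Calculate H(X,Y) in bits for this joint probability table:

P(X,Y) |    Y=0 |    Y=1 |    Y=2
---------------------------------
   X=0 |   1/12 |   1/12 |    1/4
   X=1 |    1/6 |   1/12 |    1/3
2.3554 bits

Joint entropy is H(X,Y) = -Σ_{x,y} p(x,y) log p(x,y).

Summing over all non-zero entries:
H(X,Y) = -[1/12·log_2(1/12) + 1/12·log_2(1/12) + 1/4·log_2(1/4) + 1/6·log_2(1/6) + 1/12·log_2(1/12) + 1/3·log_2(1/3)]
H(X,Y) = 2.3554 bits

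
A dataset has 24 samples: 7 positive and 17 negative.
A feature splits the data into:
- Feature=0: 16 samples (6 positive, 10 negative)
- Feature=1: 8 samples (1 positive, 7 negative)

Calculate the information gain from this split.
0.0534 bits

Information Gain = H(Y) - H(Y|Feature)

Before split:
P(positive) = 7/24 = 0.2917
H(Y) = 0.8709 bits

After split:
Feature=0: H = 0.9544 bits (weight = 16/24)
Feature=1: H = 0.5436 bits (weight = 8/24)
H(Y|Feature) = (16/24)×0.9544 + (8/24)×0.5436 = 0.8175 bits

Information Gain = 0.8709 - 0.8175 = 0.0534 bits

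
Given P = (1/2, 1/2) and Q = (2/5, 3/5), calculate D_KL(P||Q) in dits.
0.0089 dits

KL divergence: D_KL(P||Q) = Σ p(x) log(p(x)/q(x))

Computing term by term:
  x=0: 1/2 × log_10[(1/2)/(2/5)] = 1/2 × 0.0969 = 0.0485
  x=1: 1/2 × log_10[(1/2)/(3/5)] = 1/2 × -0.0792 = -0.0396

D_KL(P||Q) = 0.0089 dits

Note: KL divergence is always non-negative and equals 0 iff P = Q.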